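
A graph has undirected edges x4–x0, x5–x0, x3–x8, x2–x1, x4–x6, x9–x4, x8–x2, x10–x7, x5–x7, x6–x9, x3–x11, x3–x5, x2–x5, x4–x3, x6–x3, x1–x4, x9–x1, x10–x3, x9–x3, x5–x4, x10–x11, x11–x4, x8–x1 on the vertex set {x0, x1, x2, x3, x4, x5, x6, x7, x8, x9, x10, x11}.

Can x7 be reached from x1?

Yes

Explore from x1.
Distance 1: reach x2, x4, x8, x9.
Distance 2: reach x0, x3, x5, x6, x11.
Distance 3: reach x7, x10.
Found x7.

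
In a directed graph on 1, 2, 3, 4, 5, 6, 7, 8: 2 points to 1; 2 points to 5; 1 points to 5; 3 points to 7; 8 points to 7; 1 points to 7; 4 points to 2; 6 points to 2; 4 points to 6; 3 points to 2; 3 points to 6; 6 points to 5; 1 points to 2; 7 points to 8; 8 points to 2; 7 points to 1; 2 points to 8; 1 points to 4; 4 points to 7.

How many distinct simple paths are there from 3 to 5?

3→2→1→4→6→5
3→2→1→5
3→2→5
3→2→8→7→1→4→6→5
3→2→8→7→1→5
3→6→2→1→5
3→6→2→5
3→6→2→8→7→1→5
... and 9 more.

17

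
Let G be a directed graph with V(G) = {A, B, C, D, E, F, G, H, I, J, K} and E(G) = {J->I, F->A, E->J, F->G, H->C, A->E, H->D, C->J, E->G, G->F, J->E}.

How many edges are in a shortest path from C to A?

Distance 0: C.
Distance 1: J.
Distance 2: E, I.
Distance 3: G.
Distance 4: F.
Distance 5: A — contains A.

5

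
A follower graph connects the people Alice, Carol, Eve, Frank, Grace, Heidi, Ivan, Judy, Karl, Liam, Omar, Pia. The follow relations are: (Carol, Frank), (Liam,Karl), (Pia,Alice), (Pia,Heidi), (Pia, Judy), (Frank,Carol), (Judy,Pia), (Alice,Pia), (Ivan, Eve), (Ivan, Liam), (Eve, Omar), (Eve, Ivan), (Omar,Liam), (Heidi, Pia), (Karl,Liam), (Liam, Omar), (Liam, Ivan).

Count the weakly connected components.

4

From Alice: component {Alice, Heidi, Judy, Pia}.
From Carol: component {Carol, Frank}.
From Eve: component {Eve, Ivan, Karl, Liam, Omar}.
From Grace: component {Grace}.
That's 4 components.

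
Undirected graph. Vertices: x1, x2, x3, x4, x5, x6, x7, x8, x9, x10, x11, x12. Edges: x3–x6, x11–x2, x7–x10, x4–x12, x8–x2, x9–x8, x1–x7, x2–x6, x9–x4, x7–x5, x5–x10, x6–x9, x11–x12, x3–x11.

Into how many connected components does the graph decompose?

From x1: component {x1, x5, x7, x10}.
From x2: component {x2, x3, x4, x6, x8, x9, x11, x12}.
That's 2 components.

2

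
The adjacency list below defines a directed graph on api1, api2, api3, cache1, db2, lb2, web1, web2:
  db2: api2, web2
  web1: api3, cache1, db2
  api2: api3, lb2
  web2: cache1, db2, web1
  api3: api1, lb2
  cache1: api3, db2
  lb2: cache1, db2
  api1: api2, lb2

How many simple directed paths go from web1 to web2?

11

web1→api3→api1→api2→lb2→cache1→db2→web2
web1→api3→api1→api2→lb2→db2→web2
web1→api3→api1→lb2→cache1→db2→web2
web1→api3→api1→lb2→db2→web2
web1→api3→lb2→cache1→db2→web2
web1→api3→lb2→db2→web2
web1→cache1→api3→api1→api2→lb2→db2→web2
web1→cache1→api3→api1→lb2→db2→web2
web1→cache1→api3→lb2→db2→web2
web1→cache1→db2→web2
web1→db2→web2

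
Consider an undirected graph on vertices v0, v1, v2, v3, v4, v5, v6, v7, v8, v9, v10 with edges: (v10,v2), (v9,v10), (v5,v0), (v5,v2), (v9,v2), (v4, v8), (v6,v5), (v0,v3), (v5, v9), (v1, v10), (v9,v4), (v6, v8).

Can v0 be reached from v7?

v7 has no edges, so nothing is reachable from it.

No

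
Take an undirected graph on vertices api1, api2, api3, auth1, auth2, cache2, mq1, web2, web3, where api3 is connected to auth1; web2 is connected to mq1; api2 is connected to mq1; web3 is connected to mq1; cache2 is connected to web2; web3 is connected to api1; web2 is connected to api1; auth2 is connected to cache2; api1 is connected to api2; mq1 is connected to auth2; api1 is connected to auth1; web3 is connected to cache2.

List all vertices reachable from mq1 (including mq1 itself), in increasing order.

Start at mq1.
Its neighbours: api2, auth2, web2, web3.
Then their neighbours: api1, cache2.
Then next layer: auth1.
Then next layer: api3.
Every vertex is now reached.

api1, api2, api3, auth1, auth2, cache2, mq1, web2, web3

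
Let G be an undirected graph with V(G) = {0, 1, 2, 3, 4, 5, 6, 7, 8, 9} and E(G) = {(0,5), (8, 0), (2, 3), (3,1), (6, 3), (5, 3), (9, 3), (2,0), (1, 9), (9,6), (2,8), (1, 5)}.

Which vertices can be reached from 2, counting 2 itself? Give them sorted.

Start at 2.
Its neighbours: 0, 3, 8.
Then their neighbours: 1, 5, 6, 9.
Nothing further is reachable.

0, 1, 2, 3, 5, 6, 8, 9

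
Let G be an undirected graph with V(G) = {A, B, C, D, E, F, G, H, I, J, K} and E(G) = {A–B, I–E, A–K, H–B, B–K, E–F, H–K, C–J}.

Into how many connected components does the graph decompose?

5

From A: component {A, B, H, K}.
From C: component {C, J}.
From D: component {D}.
From E: component {E, F, I}.
From G: component {G}.
That's 5 components.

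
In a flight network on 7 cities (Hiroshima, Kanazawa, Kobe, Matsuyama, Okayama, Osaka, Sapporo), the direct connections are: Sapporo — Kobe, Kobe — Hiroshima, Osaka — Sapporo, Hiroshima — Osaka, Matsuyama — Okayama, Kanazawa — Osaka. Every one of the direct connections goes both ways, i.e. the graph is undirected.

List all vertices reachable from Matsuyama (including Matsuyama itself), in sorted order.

Start at Matsuyama.
Its neighbours: Okayama.
Nothing further is reachable.

Matsuyama, Okayama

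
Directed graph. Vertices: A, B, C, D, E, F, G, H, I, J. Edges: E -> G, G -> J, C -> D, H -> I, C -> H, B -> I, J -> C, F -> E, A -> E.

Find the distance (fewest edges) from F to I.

6

Distance 0: F.
Distance 1: E.
Distance 2: G.
Distance 3: J.
Distance 4: C.
Distance 5: D, H.
Distance 6: I — contains I.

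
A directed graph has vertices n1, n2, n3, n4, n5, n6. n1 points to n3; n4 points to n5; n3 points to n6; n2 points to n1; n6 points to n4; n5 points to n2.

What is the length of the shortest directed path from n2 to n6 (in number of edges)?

Distance 0: n2.
Distance 1: n1.
Distance 2: n3.
Distance 3: n6 — contains n6.

3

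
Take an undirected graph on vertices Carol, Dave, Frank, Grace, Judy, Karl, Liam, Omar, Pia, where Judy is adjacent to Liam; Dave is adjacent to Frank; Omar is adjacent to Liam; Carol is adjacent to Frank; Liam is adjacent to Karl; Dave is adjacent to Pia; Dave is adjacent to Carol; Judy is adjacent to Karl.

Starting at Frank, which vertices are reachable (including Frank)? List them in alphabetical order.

Carol, Dave, Frank, Pia

Start at Frank.
Its neighbours: Carol, Dave.
Then their neighbours: Pia.
Nothing further is reachable.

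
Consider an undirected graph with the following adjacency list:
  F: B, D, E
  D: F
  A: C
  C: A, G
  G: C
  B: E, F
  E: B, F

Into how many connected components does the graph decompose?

2

From A: component {A, C, G}.
From B: component {B, D, E, F}.
That's 2 components.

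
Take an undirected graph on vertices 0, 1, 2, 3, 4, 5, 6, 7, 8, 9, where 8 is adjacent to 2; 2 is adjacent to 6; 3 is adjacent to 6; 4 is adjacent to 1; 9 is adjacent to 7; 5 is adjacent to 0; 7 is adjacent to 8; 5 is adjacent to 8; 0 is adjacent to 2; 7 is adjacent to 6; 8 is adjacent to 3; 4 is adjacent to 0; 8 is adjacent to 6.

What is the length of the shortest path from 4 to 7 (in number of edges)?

4

Distance 0: 4.
Distance 1: 0, 1.
Distance 2: 2, 5.
Distance 3: 6, 8.
Distance 4: 3, 7 — contains 7.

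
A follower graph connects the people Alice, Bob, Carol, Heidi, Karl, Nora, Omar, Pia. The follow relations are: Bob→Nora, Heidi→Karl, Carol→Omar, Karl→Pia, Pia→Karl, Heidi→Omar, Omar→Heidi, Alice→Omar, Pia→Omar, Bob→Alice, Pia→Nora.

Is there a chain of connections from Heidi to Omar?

Explore from Heidi.
Distance 1: reach Karl, Omar.
Found Omar.

Yes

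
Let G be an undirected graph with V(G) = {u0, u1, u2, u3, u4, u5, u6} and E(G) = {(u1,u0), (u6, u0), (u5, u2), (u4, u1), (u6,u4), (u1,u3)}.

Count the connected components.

From u0: component {u0, u1, u3, u4, u6}.
From u2: component {u2, u5}.
That's 2 components.

2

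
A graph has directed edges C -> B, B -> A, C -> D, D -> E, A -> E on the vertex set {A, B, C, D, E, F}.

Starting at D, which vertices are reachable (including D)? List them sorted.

Start at D.
Its neighbours: E.
Nothing further is reachable.

D, E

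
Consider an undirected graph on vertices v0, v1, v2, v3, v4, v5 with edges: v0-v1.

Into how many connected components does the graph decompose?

From v0: component {v0, v1}.
From v2: component {v2}.
From v3: component {v3}.
From v4: component {v4}.
From v5: component {v5}.
That's 5 components.

5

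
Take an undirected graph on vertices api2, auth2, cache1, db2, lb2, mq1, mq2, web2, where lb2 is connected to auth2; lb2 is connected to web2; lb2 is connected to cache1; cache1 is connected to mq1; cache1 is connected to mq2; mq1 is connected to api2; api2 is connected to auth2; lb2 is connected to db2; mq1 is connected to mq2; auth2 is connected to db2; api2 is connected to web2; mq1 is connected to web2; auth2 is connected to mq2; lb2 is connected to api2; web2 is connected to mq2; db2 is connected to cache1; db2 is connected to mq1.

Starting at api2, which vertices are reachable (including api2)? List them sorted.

api2, auth2, cache1, db2, lb2, mq1, mq2, web2

Start at api2.
Its neighbours: auth2, lb2, mq1, web2.
Then their neighbours: cache1, db2, mq2.
Every vertex is now reached.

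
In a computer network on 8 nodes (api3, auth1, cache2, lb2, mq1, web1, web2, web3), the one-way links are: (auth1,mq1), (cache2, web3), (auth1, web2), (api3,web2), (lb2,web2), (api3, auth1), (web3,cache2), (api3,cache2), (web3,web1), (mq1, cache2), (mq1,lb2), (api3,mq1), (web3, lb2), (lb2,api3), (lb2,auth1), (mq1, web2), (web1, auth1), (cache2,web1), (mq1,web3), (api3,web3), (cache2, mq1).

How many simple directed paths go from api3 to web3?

8

api3→auth1→mq1→cache2→web3
api3→auth1→mq1→web3
api3→cache2→mq1→web3
api3→cache2→web1→auth1→mq1→web3
api3→cache2→web3
api3→mq1→cache2→web3
api3→mq1→web3
api3→web3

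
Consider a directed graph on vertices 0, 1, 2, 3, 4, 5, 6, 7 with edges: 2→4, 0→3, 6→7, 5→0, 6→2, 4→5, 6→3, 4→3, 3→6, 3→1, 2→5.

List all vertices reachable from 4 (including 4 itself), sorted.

Start at 4.
Its neighbours: 3, 5.
Then their neighbours: 0, 1, 6.
Then next layer: 2, 7.
Every vertex is now reached.

0, 1, 2, 3, 4, 5, 6, 7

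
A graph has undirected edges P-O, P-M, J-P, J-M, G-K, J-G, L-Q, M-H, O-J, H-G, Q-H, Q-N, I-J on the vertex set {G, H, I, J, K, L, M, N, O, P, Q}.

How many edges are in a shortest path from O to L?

5

Distance 0: O.
Distance 1: J, P.
Distance 2: G, I, M.
Distance 3: H, K.
Distance 4: Q.
Distance 5: L, N — contains L.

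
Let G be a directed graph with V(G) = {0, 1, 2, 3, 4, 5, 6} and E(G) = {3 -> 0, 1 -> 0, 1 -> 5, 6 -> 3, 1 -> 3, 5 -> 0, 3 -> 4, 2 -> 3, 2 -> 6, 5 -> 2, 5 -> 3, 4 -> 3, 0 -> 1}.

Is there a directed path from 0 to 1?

Yes

Explore from 0.
Distance 1: reach 1.
Found 1.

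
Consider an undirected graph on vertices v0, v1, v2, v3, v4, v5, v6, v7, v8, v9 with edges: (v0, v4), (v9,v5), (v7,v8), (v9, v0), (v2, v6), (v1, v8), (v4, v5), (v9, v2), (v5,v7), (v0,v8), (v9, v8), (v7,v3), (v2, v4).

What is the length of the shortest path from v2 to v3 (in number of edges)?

Distance 0: v2.
Distance 1: v4, v6, v9.
Distance 2: v0, v5, v8.
Distance 3: v1, v7.
Distance 4: v3 — contains v3.

4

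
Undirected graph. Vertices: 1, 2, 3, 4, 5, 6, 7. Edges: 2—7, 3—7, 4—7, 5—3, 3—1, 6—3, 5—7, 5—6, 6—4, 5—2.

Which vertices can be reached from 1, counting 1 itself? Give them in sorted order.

Start at 1.
Its neighbours: 3.
Then their neighbours: 5, 6, 7.
Then next layer: 2, 4.
Every vertex is now reached.

1, 2, 3, 4, 5, 6, 7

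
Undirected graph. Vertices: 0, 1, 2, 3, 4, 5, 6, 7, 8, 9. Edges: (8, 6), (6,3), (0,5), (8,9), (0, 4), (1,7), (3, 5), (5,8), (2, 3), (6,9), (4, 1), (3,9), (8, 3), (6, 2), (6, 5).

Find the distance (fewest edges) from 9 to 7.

6

Distance 0: 9.
Distance 1: 3, 6, 8.
Distance 2: 2, 5.
Distance 3: 0.
Distance 4: 4.
Distance 5: 1.
Distance 6: 7 — contains 7.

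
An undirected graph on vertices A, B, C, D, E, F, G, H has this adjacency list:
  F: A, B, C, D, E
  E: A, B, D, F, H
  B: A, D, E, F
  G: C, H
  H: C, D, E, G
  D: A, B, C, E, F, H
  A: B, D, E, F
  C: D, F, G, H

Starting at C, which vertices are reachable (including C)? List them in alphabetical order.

Start at C.
Its neighbours: D, F, G, H.
Then their neighbours: A, B, E.
Every vertex is now reached.

A, B, C, D, E, F, G, H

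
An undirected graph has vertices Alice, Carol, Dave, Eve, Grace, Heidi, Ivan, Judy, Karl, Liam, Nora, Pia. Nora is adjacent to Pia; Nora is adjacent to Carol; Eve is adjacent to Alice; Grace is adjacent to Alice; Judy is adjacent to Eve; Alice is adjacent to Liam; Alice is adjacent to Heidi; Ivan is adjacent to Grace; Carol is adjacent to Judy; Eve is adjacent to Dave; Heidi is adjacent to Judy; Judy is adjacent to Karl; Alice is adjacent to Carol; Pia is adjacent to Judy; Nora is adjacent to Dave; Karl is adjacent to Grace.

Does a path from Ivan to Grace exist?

Yes

Explore from Ivan.
Distance 1: reach Grace.
Found Grace.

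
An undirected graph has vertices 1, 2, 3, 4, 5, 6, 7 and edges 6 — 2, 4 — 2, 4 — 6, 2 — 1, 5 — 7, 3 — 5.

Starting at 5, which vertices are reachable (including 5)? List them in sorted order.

3, 5, 7

Start at 5.
Its neighbours: 3, 7.
Nothing further is reachable.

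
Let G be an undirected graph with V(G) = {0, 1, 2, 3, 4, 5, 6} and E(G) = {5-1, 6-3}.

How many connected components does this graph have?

5

From 0: component {0}.
From 1: component {1, 5}.
From 2: component {2}.
From 3: component {3, 6}.
From 4: component {4}.
That's 5 components.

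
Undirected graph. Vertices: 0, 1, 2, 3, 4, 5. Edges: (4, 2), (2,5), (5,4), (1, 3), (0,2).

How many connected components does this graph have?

2

From 0: component {0, 2, 4, 5}.
From 1: component {1, 3}.
That's 2 components.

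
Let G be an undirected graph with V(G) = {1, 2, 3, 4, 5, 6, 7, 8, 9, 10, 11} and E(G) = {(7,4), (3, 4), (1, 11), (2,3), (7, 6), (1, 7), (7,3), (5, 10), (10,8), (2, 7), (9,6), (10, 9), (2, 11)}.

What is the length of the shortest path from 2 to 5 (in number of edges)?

Distance 0: 2.
Distance 1: 3, 7, 11.
Distance 2: 1, 4, 6.
Distance 3: 9.
Distance 4: 10.
Distance 5: 5, 8 — contains 5.

5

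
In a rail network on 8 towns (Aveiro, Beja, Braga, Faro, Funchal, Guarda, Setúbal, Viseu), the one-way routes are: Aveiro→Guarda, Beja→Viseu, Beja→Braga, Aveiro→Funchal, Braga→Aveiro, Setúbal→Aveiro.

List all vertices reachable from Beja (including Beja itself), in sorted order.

Aveiro, Beja, Braga, Funchal, Guarda, Viseu

Start at Beja.
Its neighbours: Braga, Viseu.
Then their neighbours: Aveiro.
Then next layer: Funchal, Guarda.
Nothing further is reachable.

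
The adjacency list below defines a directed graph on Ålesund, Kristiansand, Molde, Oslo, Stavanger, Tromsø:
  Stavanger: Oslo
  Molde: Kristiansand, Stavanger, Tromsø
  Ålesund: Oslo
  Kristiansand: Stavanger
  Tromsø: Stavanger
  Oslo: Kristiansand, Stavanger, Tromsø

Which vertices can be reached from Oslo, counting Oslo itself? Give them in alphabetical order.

Kristiansand, Oslo, Stavanger, Tromsø

Start at Oslo.
Its neighbours: Kristiansand, Stavanger, Tromsø.
Nothing further is reachable.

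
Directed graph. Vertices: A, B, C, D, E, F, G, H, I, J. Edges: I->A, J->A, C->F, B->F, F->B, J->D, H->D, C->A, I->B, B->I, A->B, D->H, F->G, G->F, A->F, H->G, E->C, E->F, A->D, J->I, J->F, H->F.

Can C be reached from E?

Explore from E.
Distance 1: reach C, F.
Found C.

Yes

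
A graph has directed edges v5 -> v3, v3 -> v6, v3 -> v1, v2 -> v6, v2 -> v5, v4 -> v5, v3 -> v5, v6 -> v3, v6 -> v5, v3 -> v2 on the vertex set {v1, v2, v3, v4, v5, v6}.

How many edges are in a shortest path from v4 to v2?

3

Distance 0: v4.
Distance 1: v5.
Distance 2: v3.
Distance 3: v1, v2, v6 — contains v2.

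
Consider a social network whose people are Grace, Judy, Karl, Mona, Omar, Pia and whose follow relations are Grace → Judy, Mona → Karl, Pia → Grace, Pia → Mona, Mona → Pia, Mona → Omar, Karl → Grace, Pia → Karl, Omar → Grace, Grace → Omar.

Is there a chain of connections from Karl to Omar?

Explore from Karl.
Distance 1: reach Grace.
Distance 2: reach Judy, Omar.
Found Omar.

Yes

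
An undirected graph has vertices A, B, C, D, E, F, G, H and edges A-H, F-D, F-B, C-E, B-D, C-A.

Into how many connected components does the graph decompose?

From A: component {A, C, E, H}.
From B: component {B, D, F}.
From G: component {G}.
That's 3 components.

3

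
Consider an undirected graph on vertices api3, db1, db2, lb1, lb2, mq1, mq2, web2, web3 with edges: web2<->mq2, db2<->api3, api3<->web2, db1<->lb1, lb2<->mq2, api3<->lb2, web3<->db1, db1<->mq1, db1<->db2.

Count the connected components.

From api3: component {api3, db1, db2, lb1, lb2, mq1, mq2, web2, web3}.
That's 1 component.

1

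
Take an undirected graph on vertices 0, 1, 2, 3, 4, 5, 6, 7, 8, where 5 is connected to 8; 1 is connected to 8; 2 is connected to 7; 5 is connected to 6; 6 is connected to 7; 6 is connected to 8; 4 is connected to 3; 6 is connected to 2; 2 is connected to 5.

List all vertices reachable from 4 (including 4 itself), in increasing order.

3, 4

Start at 4.
Its neighbours: 3.
Nothing further is reachable.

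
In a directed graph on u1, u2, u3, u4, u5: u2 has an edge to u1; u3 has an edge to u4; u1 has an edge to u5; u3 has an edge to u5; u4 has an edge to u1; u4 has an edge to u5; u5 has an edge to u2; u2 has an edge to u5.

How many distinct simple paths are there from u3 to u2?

u3→u4→u1→u5→u2
u3→u4→u5→u2
u3→u5→u2

3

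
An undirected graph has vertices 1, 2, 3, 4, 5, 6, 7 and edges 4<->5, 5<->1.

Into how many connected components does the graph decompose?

From 1: component {1, 4, 5}.
From 2: component {2}.
From 3: component {3}.
From 6: component {6}.
From 7: component {7}.
That's 5 components.

5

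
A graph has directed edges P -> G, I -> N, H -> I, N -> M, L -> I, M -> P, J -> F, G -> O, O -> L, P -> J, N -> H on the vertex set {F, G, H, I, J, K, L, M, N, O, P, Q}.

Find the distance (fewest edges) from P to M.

6

Distance 0: P.
Distance 1: G, J.
Distance 2: F, O.
Distance 3: L.
Distance 4: I.
Distance 5: N.
Distance 6: H, M — contains M.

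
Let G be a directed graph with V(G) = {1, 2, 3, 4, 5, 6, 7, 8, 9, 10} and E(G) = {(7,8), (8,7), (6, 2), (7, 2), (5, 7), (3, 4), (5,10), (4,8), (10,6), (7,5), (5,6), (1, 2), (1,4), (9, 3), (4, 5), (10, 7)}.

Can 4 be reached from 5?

Explore from 5.
Distance 1: reach 6, 7, 10.
Distance 2: reach 2, 8.
The search from 5 is exhausted; no directed path reaches 4.

No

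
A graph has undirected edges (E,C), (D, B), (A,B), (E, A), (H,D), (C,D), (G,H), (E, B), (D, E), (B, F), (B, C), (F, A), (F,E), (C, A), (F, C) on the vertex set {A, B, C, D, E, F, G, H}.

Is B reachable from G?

Yes

Explore from G.
Distance 1: reach H.
Distance 2: reach D.
Distance 3: reach B, C, E.
Found B.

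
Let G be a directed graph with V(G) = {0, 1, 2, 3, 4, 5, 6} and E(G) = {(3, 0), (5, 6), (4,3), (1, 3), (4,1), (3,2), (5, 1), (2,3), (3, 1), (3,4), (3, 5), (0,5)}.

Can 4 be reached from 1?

Explore from 1.
Distance 1: reach 3.
Distance 2: reach 0, 2, 4, 5.
Found 4.

Yes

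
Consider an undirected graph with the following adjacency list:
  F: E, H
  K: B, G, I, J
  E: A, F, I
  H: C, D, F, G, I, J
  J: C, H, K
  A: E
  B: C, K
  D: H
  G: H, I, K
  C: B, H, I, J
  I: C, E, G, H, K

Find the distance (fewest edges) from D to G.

2

Distance 0: D.
Distance 1: H.
Distance 2: C, F, G, I, J — contains G.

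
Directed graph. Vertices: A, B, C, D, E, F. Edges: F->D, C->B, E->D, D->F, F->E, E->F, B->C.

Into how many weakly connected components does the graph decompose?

3

From A: component {A}.
From B: component {B, C}.
From D: component {D, E, F}.
That's 3 components.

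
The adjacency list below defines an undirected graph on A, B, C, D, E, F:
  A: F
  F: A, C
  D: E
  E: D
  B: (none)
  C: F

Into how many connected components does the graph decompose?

3

From A: component {A, C, F}.
From B: component {B}.
From D: component {D, E}.
That's 3 components.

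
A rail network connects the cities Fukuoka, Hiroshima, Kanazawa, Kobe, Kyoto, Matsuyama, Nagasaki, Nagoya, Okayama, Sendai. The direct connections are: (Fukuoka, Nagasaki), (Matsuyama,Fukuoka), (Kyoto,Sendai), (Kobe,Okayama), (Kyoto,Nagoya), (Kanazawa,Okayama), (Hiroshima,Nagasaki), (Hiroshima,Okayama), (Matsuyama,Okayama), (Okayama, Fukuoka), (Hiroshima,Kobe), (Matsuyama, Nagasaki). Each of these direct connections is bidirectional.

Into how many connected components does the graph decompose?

2

From Fukuoka: component {Fukuoka, Hiroshima, Kanazawa, Kobe, Matsuyama, Nagasaki, Okayama}.
From Kyoto: component {Kyoto, Nagoya, Sendai}.
That's 2 components.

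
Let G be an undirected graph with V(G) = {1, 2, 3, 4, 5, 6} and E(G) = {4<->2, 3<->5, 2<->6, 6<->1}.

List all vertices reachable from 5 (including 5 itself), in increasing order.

3, 5

Start at 5.
Its neighbours: 3.
Nothing further is reachable.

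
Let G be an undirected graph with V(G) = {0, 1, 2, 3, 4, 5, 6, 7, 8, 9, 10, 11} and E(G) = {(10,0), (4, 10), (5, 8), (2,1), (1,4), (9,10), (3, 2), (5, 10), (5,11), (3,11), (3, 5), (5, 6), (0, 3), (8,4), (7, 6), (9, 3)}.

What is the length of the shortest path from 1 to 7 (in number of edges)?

5

Distance 0: 1.
Distance 1: 2, 4.
Distance 2: 3, 8, 10.
Distance 3: 0, 5, 9, 11.
Distance 4: 6.
Distance 5: 7 — contains 7.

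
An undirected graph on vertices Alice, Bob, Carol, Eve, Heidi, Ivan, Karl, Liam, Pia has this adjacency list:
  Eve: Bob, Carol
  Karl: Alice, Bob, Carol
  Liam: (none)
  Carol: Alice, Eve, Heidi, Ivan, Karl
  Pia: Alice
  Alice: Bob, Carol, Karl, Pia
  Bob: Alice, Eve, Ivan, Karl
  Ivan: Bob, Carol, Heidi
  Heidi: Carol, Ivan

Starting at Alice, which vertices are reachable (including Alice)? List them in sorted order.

Start at Alice.
Its neighbours: Bob, Carol, Karl, Pia.
Then their neighbours: Eve, Heidi, Ivan.
Nothing further is reachable.

Alice, Bob, Carol, Eve, Heidi, Ivan, Karl, Pia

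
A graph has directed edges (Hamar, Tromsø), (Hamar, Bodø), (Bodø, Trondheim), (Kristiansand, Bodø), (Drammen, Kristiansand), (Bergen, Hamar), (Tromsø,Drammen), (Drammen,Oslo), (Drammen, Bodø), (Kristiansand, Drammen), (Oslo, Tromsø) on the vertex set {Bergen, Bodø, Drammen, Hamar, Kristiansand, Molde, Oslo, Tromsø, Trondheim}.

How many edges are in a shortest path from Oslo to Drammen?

2

Distance 0: Oslo.
Distance 1: Tromsø.
Distance 2: Drammen — contains Drammen.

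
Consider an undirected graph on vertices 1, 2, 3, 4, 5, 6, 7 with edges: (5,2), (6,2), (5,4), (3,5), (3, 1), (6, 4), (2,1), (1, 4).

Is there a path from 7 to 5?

No

7 has no edges, so nothing is reachable from it.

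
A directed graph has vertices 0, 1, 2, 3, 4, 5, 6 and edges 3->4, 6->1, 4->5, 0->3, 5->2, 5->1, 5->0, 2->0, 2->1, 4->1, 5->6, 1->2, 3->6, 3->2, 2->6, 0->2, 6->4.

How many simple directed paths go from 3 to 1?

3→2→1
3→2→6→1
3→2→6→4→1
3→2→6→4→5→1
3→4→1
3→4→5→0→2→1
3→4→5→0→2→6→1
3→4→5→1
... and 8 more.

16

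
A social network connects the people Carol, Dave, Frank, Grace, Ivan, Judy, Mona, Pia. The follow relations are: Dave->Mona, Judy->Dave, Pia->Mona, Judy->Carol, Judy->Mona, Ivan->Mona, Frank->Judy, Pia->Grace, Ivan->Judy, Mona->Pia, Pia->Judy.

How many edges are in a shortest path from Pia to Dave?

Distance 0: Pia.
Distance 1: Grace, Judy, Mona.
Distance 2: Carol, Dave — contains Dave.

2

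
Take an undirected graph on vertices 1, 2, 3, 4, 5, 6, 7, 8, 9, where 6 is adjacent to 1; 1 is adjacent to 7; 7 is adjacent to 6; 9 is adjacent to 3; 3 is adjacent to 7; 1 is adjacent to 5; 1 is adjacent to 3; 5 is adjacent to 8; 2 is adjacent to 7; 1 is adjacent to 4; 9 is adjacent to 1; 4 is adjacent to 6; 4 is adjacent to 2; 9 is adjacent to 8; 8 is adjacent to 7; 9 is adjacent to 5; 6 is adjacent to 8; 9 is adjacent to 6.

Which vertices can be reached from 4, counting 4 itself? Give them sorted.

Start at 4.
Its neighbours: 1, 2, 6.
Then their neighbours: 3, 5, 7, 8, 9.
Every vertex is now reached.

1, 2, 3, 4, 5, 6, 7, 8, 9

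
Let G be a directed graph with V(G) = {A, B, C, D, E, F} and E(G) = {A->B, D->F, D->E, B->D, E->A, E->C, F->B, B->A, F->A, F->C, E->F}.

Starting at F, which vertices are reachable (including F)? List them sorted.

Start at F.
Its neighbours: A, B, C.
Then their neighbours: D.
Then next layer: E.
Every vertex is now reached.

A, B, C, D, E, F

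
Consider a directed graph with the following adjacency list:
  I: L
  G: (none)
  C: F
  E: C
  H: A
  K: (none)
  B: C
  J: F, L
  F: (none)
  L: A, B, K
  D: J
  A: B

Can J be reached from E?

No

Explore from E.
Distance 1: reach C.
Distance 2: reach F.
The search from E is exhausted; no directed path reaches J.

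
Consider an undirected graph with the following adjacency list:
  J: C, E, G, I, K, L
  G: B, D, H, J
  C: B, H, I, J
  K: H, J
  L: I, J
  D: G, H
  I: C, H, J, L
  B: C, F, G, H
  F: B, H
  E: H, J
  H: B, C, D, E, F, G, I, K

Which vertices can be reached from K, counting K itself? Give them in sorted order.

B, C, D, E, F, G, H, I, J, K, L

Start at K.
Its neighbours: H, J.
Then their neighbours: B, C, D, E, F, G, I, L.
Every vertex is now reached.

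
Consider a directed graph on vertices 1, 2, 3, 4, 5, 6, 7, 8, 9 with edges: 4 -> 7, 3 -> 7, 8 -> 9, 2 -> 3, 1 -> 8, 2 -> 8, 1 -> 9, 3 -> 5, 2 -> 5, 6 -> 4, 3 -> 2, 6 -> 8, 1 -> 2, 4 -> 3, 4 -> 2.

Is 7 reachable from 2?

Yes

Explore from 2.
Distance 1: reach 3, 5, 8.
Distance 2: reach 7, 9.
Found 7.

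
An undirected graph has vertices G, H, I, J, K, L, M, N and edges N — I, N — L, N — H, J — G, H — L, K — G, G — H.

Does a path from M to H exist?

No

M has no edges, so nothing is reachable from it.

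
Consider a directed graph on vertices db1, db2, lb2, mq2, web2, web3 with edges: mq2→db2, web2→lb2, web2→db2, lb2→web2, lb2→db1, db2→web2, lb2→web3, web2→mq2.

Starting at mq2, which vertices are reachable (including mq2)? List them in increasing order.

db1, db2, lb2, mq2, web2, web3

Start at mq2.
Its neighbours: db2.
Then their neighbours: web2.
Then next layer: lb2.
Then next layer: db1, web3.
Every vertex is now reached.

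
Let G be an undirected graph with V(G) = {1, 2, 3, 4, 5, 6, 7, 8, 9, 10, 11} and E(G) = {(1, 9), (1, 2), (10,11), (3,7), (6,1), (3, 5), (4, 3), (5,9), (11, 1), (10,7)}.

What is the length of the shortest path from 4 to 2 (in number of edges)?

Distance 0: 4.
Distance 1: 3.
Distance 2: 5, 7.
Distance 3: 9, 10.
Distance 4: 1, 11.
Distance 5: 2, 6 — contains 2.

5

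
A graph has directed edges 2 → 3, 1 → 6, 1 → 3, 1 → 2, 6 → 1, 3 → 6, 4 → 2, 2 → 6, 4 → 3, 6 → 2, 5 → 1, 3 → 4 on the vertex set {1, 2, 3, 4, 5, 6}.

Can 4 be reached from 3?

Yes

Explore from 3.
Distance 1: reach 4, 6.
Found 4.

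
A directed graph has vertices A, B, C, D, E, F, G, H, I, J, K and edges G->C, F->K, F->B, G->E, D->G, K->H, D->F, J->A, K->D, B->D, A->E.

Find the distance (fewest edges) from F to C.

4

Distance 0: F.
Distance 1: B, K.
Distance 2: D, H.
Distance 3: G.
Distance 4: C, E — contains C.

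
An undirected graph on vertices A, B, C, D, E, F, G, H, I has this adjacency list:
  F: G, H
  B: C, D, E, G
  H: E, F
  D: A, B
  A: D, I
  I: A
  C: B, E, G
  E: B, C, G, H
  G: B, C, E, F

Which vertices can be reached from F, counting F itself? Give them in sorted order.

A, B, C, D, E, F, G, H, I

Start at F.
Its neighbours: G, H.
Then their neighbours: B, C, E.
Then next layer: D.
Then next layer: A.
Then next layer: I.
Every vertex is now reached.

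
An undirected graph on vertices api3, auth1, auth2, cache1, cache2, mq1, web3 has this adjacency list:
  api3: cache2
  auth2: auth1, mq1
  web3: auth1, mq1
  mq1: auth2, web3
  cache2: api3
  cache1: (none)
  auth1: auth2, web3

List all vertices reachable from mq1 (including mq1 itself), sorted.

auth1, auth2, mq1, web3

Start at mq1.
Its neighbours: auth2, web3.
Then their neighbours: auth1.
Nothing further is reachable.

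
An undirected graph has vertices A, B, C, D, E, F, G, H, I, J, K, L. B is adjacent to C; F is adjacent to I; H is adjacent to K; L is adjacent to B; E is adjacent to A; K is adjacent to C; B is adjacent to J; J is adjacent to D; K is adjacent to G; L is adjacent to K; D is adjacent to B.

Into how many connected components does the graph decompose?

From A: component {A, E}.
From B: component {B, C, D, G, H, J, K, L}.
From F: component {F, I}.
That's 3 components.

3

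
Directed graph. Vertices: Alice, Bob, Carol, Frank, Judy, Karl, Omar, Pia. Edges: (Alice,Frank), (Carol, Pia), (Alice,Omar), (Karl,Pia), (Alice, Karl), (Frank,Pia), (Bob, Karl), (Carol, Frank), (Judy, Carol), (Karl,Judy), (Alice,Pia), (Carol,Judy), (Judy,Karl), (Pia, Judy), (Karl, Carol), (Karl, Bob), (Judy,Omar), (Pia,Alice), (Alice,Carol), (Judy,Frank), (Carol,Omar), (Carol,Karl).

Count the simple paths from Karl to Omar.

Karl→Carol→Frank→Pia→Alice→Omar
Karl→Carol→Frank→Pia→Judy→Omar
Karl→Carol→Judy→Frank→Pia→Alice→Omar
Karl→Carol→Judy→Omar
Karl→Carol→Omar
Karl→Carol→Pia→Alice→Omar
Karl→Carol→Pia→Judy→Omar
Karl→Judy→Carol→Frank→Pia→Alice→Omar
... and 10 more.

18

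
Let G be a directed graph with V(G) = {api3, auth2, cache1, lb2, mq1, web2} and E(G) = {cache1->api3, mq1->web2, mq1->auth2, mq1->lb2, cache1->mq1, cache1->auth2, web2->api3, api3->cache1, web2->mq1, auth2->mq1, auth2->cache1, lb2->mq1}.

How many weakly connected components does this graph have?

1

From api3: component {api3, auth2, cache1, lb2, mq1, web2}.
That's 1 component.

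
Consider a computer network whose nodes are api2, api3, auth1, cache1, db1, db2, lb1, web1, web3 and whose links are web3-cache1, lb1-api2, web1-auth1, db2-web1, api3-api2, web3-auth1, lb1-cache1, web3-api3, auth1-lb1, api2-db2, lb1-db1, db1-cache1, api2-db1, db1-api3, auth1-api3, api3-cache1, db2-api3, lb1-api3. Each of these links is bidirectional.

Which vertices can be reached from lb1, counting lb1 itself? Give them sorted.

Start at lb1.
Its neighbours: api2, api3, auth1, cache1, db1.
Then their neighbours: db2, web1, web3.
Every vertex is now reached.

api2, api3, auth1, cache1, db1, db2, lb1, web1, web3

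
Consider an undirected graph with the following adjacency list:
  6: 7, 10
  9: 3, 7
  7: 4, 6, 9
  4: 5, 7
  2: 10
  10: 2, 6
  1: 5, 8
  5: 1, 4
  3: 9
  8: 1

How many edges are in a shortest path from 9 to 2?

4

Distance 0: 9.
Distance 1: 3, 7.
Distance 2: 4, 6.
Distance 3: 5, 10.
Distance 4: 1, 2 — contains 2.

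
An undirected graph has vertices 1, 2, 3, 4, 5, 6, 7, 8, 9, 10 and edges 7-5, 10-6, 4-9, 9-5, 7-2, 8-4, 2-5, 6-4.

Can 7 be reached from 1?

No

1 has no edges, so nothing is reachable from it.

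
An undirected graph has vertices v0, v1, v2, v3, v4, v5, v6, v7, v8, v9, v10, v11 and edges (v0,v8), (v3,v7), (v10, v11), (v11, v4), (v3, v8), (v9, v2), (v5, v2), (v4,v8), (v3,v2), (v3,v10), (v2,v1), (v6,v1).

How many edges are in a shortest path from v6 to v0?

Distance 0: v6.
Distance 1: v1.
Distance 2: v2.
Distance 3: v3, v5, v9.
Distance 4: v7, v8, v10.
Distance 5: v0, v4, v11 — contains v0.

5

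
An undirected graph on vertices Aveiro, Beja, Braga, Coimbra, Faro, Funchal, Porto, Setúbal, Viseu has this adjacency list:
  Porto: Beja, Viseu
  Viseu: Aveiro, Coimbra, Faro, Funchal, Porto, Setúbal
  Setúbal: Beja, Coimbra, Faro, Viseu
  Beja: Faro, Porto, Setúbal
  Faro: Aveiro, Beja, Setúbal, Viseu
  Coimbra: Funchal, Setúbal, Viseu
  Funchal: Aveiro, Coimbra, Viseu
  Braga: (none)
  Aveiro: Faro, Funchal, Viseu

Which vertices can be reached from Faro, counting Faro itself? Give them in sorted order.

Start at Faro.
Its neighbours: Aveiro, Beja, Setúbal, Viseu.
Then their neighbours: Coimbra, Funchal, Porto.
Nothing further is reachable.

Aveiro, Beja, Coimbra, Faro, Funchal, Porto, Setúbal, Viseu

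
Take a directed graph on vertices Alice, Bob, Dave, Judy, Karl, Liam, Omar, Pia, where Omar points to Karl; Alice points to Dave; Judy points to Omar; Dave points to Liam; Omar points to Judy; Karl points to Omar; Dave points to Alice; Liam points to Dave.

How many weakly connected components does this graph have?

From Alice: component {Alice, Dave, Liam}.
From Bob: component {Bob}.
From Judy: component {Judy, Karl, Omar}.
From Pia: component {Pia}.
That's 4 components.

4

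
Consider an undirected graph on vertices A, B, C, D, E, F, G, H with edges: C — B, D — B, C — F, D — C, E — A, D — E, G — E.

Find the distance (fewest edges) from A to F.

4

Distance 0: A.
Distance 1: E.
Distance 2: D, G.
Distance 3: B, C.
Distance 4: F — contains F.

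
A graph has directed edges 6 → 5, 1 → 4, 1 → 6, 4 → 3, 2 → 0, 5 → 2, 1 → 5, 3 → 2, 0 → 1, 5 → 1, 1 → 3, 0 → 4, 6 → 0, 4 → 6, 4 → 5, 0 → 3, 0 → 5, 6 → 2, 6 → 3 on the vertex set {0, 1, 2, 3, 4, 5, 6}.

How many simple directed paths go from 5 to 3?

17

5→1→3
5→1→4→3
5→1→4→6→0→3
5→1→4→6→2→0→3
5→1→4→6→3
5→1→6→0→3
5→1→6→0→4→3
5→1→6→2→0→3
... and 9 more.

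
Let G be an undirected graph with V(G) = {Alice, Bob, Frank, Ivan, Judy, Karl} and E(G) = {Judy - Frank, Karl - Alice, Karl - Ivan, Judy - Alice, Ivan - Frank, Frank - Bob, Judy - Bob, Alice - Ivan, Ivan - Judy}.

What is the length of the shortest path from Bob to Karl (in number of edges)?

3

Distance 0: Bob.
Distance 1: Frank, Judy.
Distance 2: Alice, Ivan.
Distance 3: Karl — contains Karl.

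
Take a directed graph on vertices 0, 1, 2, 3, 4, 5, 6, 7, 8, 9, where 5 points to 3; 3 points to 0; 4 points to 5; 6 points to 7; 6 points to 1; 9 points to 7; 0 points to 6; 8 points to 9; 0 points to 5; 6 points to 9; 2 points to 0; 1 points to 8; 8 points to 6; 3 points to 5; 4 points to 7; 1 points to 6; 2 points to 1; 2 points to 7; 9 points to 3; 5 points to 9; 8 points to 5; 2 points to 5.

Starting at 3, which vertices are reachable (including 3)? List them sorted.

Start at 3.
Its neighbours: 0, 5.
Then their neighbours: 6, 9.
Then next layer: 1, 7.
Then next layer: 8.
Nothing further is reachable.

0, 1, 3, 5, 6, 7, 8, 9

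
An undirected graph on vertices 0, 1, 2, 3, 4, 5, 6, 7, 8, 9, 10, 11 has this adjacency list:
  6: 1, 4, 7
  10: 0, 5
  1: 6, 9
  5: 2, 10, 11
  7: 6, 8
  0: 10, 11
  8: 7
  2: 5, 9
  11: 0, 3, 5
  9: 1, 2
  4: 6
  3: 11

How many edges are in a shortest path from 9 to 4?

Distance 0: 9.
Distance 1: 1, 2.
Distance 2: 5, 6.
Distance 3: 4, 7, 10, 11 — contains 4.

3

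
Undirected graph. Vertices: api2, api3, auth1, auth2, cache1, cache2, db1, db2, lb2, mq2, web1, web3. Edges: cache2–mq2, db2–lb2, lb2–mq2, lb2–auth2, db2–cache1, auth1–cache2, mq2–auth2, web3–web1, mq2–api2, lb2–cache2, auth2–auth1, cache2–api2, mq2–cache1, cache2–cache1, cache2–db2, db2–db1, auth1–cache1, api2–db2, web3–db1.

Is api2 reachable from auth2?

Explore from auth2.
Distance 1: reach auth1, lb2, mq2.
Distance 2: reach api2, cache1, cache2, db2.
Found api2.

Yes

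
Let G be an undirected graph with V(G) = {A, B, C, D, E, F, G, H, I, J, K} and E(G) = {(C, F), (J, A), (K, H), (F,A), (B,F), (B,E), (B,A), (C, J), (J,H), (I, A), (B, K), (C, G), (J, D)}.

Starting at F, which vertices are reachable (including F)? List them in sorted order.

A, B, C, D, E, F, G, H, I, J, K

Start at F.
Its neighbours: A, B, C.
Then their neighbours: E, G, I, J, K.
Then next layer: D, H.
Every vertex is now reached.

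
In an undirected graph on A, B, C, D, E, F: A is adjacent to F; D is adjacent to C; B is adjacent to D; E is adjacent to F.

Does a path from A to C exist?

Explore from A.
Distance 1: reach F.
Distance 2: reach E.
The search is exhausted without reaching C; it lies in a different component.

No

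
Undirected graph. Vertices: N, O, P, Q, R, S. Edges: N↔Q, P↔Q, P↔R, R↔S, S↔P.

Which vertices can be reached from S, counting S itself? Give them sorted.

N, P, Q, R, S

Start at S.
Its neighbours: P, R.
Then their neighbours: Q.
Then next layer: N.
Nothing further is reachable.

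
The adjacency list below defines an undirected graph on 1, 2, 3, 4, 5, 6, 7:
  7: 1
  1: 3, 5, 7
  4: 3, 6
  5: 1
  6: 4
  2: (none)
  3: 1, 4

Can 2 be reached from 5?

Explore from 5.
Distance 1: reach 1.
Distance 2: reach 3, 7.
Distance 3: reach 4.
Distance 4: reach 6.
The search is exhausted without reaching 2; it lies in a different component.

No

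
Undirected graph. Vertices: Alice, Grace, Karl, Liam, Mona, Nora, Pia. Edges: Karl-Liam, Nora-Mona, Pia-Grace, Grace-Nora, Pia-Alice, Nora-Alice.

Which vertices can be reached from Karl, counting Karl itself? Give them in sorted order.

Start at Karl.
Its neighbours: Liam.
Nothing further is reachable.

Karl, Liam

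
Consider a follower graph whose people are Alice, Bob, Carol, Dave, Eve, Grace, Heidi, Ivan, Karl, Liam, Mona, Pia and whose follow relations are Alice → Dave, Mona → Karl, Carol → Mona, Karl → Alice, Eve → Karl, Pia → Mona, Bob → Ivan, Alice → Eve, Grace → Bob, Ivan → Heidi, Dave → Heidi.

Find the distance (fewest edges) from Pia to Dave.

4

Distance 0: Pia.
Distance 1: Mona.
Distance 2: Karl.
Distance 3: Alice.
Distance 4: Dave, Eve — contains Dave.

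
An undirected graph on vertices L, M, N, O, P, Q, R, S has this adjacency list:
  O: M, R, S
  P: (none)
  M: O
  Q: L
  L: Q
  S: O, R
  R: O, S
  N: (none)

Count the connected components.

From L: component {L, Q}.
From M: component {M, O, R, S}.
From N: component {N}.
From P: component {P}.
That's 4 components.

4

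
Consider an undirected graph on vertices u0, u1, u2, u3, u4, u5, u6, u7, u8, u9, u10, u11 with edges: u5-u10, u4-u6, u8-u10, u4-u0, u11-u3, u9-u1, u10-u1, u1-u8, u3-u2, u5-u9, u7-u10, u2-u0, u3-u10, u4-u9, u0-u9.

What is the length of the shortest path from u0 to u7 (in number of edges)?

Distance 0: u0.
Distance 1: u2, u4, u9.
Distance 2: u1, u3, u5, u6.
Distance 3: u8, u10, u11.
Distance 4: u7 — contains u7.

4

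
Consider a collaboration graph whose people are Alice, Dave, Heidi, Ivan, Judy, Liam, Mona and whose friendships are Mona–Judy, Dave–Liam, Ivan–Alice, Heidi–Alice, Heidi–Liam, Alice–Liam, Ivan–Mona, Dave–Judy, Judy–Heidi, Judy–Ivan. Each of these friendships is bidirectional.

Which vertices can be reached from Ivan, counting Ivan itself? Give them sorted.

Start at Ivan.
Its neighbours: Alice, Judy, Mona.
Then their neighbours: Dave, Heidi, Liam.
Every vertex is now reached.

Alice, Dave, Heidi, Ivan, Judy, Liam, Mona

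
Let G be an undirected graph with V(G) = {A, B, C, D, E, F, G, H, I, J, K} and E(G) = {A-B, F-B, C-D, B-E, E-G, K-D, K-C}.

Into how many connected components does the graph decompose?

5

From A: component {A, B, E, F, G}.
From C: component {C, D, K}.
From H: component {H}.
From I: component {I}.
From J: component {J}.
That's 5 components.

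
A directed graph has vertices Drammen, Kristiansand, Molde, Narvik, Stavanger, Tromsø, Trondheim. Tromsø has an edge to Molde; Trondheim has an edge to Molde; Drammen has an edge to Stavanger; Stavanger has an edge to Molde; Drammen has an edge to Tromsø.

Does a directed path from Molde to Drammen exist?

Molde has no outgoing edges, so nothing is reachable from it.

No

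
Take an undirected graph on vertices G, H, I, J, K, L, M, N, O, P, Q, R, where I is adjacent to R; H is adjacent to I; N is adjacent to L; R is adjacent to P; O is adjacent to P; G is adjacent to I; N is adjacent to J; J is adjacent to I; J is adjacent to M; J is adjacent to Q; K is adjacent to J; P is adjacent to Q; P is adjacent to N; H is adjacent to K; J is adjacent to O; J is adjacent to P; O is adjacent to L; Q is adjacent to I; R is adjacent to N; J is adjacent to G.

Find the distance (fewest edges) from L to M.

Distance 0: L.
Distance 1: N, O.
Distance 2: J, P, R.
Distance 3: G, I, K, M, Q — contains M.

3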